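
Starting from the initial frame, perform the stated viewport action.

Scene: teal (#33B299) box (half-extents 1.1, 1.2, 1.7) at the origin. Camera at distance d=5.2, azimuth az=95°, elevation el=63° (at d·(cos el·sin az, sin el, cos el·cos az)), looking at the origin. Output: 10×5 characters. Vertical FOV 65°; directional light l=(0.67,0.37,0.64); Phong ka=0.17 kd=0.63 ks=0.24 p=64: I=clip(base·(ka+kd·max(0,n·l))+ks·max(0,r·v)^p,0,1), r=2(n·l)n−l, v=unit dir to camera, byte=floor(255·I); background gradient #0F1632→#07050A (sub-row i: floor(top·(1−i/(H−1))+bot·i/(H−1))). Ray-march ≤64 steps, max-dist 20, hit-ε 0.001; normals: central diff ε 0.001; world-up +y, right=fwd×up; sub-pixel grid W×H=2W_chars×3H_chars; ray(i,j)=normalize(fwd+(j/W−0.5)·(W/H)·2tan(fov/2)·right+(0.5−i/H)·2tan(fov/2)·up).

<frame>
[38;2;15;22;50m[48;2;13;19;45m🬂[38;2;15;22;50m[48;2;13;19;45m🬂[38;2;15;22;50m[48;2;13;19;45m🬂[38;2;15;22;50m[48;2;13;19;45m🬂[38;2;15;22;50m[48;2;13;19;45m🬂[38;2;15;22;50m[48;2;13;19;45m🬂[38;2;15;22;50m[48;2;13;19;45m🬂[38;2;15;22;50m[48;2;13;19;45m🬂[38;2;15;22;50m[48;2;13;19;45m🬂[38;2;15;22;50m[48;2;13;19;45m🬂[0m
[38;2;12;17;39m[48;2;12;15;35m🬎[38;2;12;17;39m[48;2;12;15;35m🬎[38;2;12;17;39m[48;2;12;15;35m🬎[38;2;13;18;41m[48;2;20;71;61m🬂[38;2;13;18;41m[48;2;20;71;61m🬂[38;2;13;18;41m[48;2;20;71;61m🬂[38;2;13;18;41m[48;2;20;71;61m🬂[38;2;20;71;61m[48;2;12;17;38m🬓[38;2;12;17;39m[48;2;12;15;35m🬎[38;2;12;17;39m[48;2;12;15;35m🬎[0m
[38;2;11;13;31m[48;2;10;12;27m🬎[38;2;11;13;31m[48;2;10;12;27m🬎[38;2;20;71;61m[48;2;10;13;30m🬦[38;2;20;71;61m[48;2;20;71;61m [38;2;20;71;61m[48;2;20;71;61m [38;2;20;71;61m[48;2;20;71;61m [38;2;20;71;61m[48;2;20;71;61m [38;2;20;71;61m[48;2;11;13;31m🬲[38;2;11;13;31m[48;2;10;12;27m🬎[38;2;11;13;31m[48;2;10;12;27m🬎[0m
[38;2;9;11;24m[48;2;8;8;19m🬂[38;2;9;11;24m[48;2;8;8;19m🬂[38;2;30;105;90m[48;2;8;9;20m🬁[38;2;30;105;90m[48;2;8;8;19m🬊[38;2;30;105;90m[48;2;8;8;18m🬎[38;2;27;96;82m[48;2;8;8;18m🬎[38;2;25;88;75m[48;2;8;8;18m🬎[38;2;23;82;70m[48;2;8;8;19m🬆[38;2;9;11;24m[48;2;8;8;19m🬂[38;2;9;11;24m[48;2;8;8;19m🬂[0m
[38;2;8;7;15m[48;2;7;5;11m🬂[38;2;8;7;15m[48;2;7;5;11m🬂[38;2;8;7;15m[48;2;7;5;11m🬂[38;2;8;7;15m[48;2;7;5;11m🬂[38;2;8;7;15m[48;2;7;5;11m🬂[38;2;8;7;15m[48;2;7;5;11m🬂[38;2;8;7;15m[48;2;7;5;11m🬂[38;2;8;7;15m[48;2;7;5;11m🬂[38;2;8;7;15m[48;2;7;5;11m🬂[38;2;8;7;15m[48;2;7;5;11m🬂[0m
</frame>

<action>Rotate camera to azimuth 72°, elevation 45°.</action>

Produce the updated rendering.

<frame>
[38;2;15;22;50m[48;2;13;19;45m🬂[38;2;15;22;50m[48;2;13;19;45m🬂[38;2;15;22;50m[48;2;13;19;45m🬂[38;2;15;22;50m[48;2;13;19;45m🬂[38;2;15;22;50m[48;2;13;19;45m🬂[38;2;15;22;50m[48;2;13;19;45m🬂[38;2;15;22;50m[48;2;13;19;45m🬂[38;2;15;22;50m[48;2;13;19;45m🬂[38;2;15;22;50m[48;2;13;19;45m🬂[38;2;15;22;50m[48;2;13;19;45m🬂[0m
[38;2;12;17;39m[48;2;12;15;35m🬎[38;2;12;17;39m[48;2;12;15;35m🬎[38;2;12;17;39m[48;2;12;15;35m🬎[38;2;12;17;39m[48;2;20;71;61m🬎[38;2;12;17;40m[48;2;20;71;61m🬆[38;2;13;18;41m[48;2;20;71;61m🬂[38;2;13;18;41m[48;2;20;71;61m🬂[38;2;20;71;61m[48;2;12;17;38m🬏[38;2;12;17;39m[48;2;12;15;35m🬎[38;2;12;17;39m[48;2;12;15;35m🬎[0m
[38;2;11;13;31m[48;2;10;12;27m🬎[38;2;11;13;31m[48;2;10;12;27m🬎[38;2;11;13;31m[48;2;10;12;27m🬎[38;2;20;71;61m[48;2;20;71;61m [38;2;20;71;61m[48;2;30;105;90m🬎[38;2;20;71;61m[48;2;30;105;90m🬎[38;2;20;71;61m[48;2;30;105;90m🬂[38;2;26;91;78m[48;2;10;12;27m🬝[38;2;11;13;31m[48;2;10;12;27m🬎[38;2;11;13;31m[48;2;10;12;27m🬎[0m
[38;2;9;11;24m[48;2;8;8;19m🬂[38;2;9;11;24m[48;2;8;8;19m🬂[38;2;9;11;24m[48;2;8;8;19m🬂[38;2;30;105;90m[48;2;8;8;19m🬨[38;2;30;105;90m[48;2;30;105;90m [38;2;30;105;90m[48;2;8;8;18m🬝[38;2;30;105;90m[48;2;8;8;18m🬎[38;2;30;105;90m[48;2;8;9;20m🬄[38;2;9;11;24m[48;2;8;8;19m🬂[38;2;9;11;24m[48;2;8;8;19m🬂[0m
[38;2;8;7;15m[48;2;7;5;11m🬂[38;2;8;7;15m[48;2;7;5;11m🬂[38;2;8;7;15m[48;2;7;5;11m🬂[38;2;30;105;90m[48;2;7;5;11m🬁[38;2;8;7;15m[48;2;7;5;11m🬂[38;2;8;7;15m[48;2;7;5;11m🬂[38;2;8;7;15m[48;2;7;5;11m🬂[38;2;8;7;15m[48;2;7;5;11m🬂[38;2;8;7;15m[48;2;7;5;11m🬂[38;2;8;7;15m[48;2;7;5;11m🬂[0m
</frame>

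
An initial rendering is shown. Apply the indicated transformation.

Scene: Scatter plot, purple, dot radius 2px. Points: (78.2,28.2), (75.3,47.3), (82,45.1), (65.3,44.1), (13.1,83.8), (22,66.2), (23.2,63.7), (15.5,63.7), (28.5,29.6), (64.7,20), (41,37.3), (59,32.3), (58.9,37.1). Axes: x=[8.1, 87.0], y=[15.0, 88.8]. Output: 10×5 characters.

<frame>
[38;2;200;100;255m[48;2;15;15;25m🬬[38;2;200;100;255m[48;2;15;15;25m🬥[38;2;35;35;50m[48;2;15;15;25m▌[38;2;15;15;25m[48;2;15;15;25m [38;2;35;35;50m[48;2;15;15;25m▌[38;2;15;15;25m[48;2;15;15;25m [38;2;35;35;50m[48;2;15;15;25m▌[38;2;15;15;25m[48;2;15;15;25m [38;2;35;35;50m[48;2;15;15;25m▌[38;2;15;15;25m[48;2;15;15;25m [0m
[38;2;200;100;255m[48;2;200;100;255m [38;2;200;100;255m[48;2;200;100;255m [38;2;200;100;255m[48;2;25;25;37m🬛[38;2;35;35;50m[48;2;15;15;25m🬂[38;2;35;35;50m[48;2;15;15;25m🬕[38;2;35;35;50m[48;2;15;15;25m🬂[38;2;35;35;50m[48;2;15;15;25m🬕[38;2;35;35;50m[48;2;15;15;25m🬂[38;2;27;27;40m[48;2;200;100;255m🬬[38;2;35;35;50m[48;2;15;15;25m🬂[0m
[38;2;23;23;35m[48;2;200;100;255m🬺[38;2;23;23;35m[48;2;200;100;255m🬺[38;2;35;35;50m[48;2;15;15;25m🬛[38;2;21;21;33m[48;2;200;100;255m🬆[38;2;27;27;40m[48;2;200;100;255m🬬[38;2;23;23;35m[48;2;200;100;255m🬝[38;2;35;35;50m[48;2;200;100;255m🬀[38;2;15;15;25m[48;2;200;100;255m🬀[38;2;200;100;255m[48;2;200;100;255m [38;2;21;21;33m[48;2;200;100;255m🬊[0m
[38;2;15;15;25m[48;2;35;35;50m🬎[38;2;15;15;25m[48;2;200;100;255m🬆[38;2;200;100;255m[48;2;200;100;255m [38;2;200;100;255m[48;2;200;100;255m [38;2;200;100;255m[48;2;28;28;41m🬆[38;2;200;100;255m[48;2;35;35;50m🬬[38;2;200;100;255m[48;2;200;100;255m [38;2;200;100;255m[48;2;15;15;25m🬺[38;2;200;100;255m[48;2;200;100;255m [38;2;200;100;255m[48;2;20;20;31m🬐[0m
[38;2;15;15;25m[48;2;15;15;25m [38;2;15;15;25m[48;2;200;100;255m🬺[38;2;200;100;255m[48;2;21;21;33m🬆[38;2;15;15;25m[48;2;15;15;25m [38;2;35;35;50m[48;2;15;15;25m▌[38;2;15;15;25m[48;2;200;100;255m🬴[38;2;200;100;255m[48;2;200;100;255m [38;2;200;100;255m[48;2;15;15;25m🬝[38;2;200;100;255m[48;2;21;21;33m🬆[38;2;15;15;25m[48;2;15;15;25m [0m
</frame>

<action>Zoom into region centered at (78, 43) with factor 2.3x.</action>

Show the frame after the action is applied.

<frame>
[38;2;15;15;25m[48;2;15;15;25m [38;2;15;15;25m[48;2;15;15;25m [38;2;35;35;50m[48;2;15;15;25m▌[38;2;15;15;25m[48;2;15;15;25m [38;2;35;35;50m[48;2;15;15;25m▌[38;2;15;15;25m[48;2;15;15;25m [38;2;35;35;50m[48;2;15;15;25m▌[38;2;15;15;25m[48;2;15;15;25m [38;2;35;35;50m[48;2;15;15;25m▌[38;2;15;15;25m[48;2;15;15;25m [0m
[38;2;23;23;35m[48;2;200;100;255m🬝[38;2;200;100;255m[48;2;28;28;41m🬱[38;2;35;35;50m[48;2;15;15;25m🬕[38;2;28;28;41m[48;2;200;100;255m🬆[38;2;200;100;255m[48;2;35;35;50m🬺[38;2;28;28;41m[48;2;200;100;255m🬆[38;2;27;27;40m[48;2;200;100;255m🬬[38;2;35;35;50m[48;2;15;15;25m🬂[38;2;35;35;50m[48;2;15;15;25m🬕[38;2;35;35;50m[48;2;15;15;25m🬂[0m
[38;2;200;100;255m[48;2;21;21;33m🬊[38;2;200;100;255m[48;2;15;15;25m🬝[38;2;200;100;255m[48;2;27;27;40m🬀[38;2;23;23;35m[48;2;200;100;255m🬺[38;2;200;100;255m[48;2;28;28;41m🬆[38;2;200;100;255m[48;2;15;15;25m🬬[38;2;200;100;255m[48;2;28;28;41m🬆[38;2;15;15;25m[48;2;35;35;50m🬰[38;2;35;35;50m[48;2;15;15;25m🬛[38;2;15;15;25m[48;2;35;35;50m🬰[0m
[38;2;15;15;25m[48;2;35;35;50m🬎[38;2;15;15;25m[48;2;35;35;50m🬎[38;2;35;35;50m[48;2;15;15;25m🬲[38;2;15;15;25m[48;2;35;35;50m🬎[38;2;27;27;40m[48;2;200;100;255m🬝[38;2;15;15;25m[48;2;35;35;50m🬎[38;2;35;35;50m[48;2;15;15;25m🬲[38;2;15;15;25m[48;2;35;35;50m🬎[38;2;35;35;50m[48;2;15;15;25m🬲[38;2;15;15;25m[48;2;35;35;50m🬎[0m
[38;2;15;15;25m[48;2;15;15;25m [38;2;15;15;25m[48;2;15;15;25m [38;2;35;35;50m[48;2;15;15;25m▌[38;2;15;15;25m[48;2;200;100;255m🬴[38;2;200;100;255m[48;2;200;100;255m [38;2;200;100;255m[48;2;15;15;25m🬛[38;2;35;35;50m[48;2;15;15;25m▌[38;2;15;15;25m[48;2;15;15;25m [38;2;35;35;50m[48;2;15;15;25m▌[38;2;15;15;25m[48;2;15;15;25m [0m
</frame>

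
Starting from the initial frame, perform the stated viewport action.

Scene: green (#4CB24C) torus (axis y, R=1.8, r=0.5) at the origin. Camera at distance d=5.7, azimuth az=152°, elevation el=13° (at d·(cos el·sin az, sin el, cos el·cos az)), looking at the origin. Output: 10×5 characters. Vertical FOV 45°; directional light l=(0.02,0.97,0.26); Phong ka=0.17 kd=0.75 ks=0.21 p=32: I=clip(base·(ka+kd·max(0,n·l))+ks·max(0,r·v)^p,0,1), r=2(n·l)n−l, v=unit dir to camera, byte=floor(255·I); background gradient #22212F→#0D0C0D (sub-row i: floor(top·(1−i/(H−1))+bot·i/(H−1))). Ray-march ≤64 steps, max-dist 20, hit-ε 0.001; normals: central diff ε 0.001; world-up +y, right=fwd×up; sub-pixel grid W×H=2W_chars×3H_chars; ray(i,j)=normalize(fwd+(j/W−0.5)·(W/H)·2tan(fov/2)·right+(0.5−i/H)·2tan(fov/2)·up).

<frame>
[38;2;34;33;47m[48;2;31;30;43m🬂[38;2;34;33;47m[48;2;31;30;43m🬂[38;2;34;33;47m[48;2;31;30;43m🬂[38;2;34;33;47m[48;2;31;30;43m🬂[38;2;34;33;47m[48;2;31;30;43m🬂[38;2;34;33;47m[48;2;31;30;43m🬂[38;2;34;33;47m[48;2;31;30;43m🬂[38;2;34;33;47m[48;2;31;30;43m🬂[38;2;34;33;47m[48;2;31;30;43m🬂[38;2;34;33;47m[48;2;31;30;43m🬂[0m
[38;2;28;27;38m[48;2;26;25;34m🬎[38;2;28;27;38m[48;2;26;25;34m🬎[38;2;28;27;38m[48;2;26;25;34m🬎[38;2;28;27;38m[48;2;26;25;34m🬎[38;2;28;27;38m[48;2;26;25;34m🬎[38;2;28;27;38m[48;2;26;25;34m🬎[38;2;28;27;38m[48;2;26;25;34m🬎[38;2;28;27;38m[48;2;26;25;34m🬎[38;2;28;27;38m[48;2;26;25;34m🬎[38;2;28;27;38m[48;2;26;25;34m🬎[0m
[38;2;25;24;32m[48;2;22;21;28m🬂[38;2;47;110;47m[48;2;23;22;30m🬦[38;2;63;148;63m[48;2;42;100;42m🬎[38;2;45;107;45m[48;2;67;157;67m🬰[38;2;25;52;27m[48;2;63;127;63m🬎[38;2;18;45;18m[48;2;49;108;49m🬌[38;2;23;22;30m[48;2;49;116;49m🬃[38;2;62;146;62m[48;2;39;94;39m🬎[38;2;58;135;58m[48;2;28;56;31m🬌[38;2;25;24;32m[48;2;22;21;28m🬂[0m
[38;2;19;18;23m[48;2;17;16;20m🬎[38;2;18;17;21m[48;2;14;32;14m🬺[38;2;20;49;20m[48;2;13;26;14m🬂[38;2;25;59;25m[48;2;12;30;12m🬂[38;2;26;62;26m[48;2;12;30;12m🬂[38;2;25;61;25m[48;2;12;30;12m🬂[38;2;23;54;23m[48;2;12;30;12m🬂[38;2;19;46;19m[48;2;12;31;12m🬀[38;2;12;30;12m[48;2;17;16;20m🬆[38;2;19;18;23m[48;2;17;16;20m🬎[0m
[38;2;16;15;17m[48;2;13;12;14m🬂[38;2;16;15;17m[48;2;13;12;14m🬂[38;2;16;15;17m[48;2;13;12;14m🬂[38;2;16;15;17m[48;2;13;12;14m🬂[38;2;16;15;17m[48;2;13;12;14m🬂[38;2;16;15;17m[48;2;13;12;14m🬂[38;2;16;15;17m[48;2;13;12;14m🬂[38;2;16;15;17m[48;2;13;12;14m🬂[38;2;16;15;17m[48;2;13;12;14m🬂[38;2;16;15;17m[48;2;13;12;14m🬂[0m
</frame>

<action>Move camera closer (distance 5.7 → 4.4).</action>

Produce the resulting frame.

<frame>
[38;2;34;33;47m[48;2;31;30;43m🬂[38;2;34;33;47m[48;2;31;30;43m🬂[38;2;34;33;47m[48;2;31;30;43m🬂[38;2;34;33;47m[48;2;31;30;43m🬂[38;2;34;33;47m[48;2;31;30;43m🬂[38;2;34;33;47m[48;2;31;30;43m🬂[38;2;34;33;47m[48;2;31;30;43m🬂[38;2;34;33;47m[48;2;31;30;43m🬂[38;2;34;33;47m[48;2;31;30;43m🬂[38;2;34;33;47m[48;2;31;30;43m🬂[0m
[38;2;28;27;38m[48;2;26;25;34m🬎[38;2;28;27;38m[48;2;26;25;34m🬎[38;2;28;27;38m[48;2;26;25;34m🬎[38;2;28;27;38m[48;2;63;148;63m🬎[38;2;28;27;38m[48;2;59;138;59m🬎[38;2;28;27;38m[48;2;60;140;60m🬎[38;2;28;27;38m[48;2;62;147;62m🬎[38;2;66;156;66m[48;2;28;27;37m🬏[38;2;28;27;38m[48;2;26;25;34m🬎[38;2;28;27;38m[48;2;26;25;34m🬎[0m
[38;2;25;24;32m[48;2;53;124;53m🬀[38;2;62;146;62m[48;2;47;112;47m🬎[38;2;44;104;44m[48;2;60;140;60m🬒[38;2;26;62;26m[48;2;69;148;69m🬂[38;2;19;46;19m[48;2;84;164;84m🬂[38;2;21;50;21m[48;2;73;153;73m🬂[38;2;30;71;30m[48;2;60;137;60m🬂[38;2;46;108;46m[48;2;63;148;63m🬰[38;2;60;143;60m[48;2;45;105;45m🬎[38;2;62;146;62m[48;2;43;102;43m🬆[0m
[38;2;29;68;29m[48;2;13;32;13m🬂[38;2;34;81;34m[48;2;16;39;16m🬂[38;2;36;86;36m[48;2;17;42;17m🬂[38;2;38;89;38m[48;2;18;44;18m🬂[38;2;38;90;38m[48;2;18;44;18m🬂[38;2;37;88;37m[48;2;18;44;18m🬂[38;2;36;86;36m[48;2;17;42;17m🬂[38;2;34;80;34m[48;2;16;39;16m🬂[38;2;30;72;30m[48;2;14;34;14m🬂[38;2;25;58;25m[48;2;12;30;12m🬂[0m
[38;2;16;15;17m[48;2;13;12;14m🬂[38;2;12;30;12m[48;2;13;12;14m🬂[38;2;12;30;12m[48;2;13;12;13m🬎[38;2;12;30;12m[48;2;13;12;13m🬎[38;2;12;30;12m[48;2;13;12;13m🬎[38;2;12;30;12m[48;2;13;12;13m🬎[38;2;12;30;12m[48;2;13;12;13m🬎[38;2;12;30;12m[48;2;13;12;13m🬎[38;2;12;30;12m[48;2;13;12;13m🬆[38;2;12;30;12m[48;2;14;13;14m🬀[0m
</frame>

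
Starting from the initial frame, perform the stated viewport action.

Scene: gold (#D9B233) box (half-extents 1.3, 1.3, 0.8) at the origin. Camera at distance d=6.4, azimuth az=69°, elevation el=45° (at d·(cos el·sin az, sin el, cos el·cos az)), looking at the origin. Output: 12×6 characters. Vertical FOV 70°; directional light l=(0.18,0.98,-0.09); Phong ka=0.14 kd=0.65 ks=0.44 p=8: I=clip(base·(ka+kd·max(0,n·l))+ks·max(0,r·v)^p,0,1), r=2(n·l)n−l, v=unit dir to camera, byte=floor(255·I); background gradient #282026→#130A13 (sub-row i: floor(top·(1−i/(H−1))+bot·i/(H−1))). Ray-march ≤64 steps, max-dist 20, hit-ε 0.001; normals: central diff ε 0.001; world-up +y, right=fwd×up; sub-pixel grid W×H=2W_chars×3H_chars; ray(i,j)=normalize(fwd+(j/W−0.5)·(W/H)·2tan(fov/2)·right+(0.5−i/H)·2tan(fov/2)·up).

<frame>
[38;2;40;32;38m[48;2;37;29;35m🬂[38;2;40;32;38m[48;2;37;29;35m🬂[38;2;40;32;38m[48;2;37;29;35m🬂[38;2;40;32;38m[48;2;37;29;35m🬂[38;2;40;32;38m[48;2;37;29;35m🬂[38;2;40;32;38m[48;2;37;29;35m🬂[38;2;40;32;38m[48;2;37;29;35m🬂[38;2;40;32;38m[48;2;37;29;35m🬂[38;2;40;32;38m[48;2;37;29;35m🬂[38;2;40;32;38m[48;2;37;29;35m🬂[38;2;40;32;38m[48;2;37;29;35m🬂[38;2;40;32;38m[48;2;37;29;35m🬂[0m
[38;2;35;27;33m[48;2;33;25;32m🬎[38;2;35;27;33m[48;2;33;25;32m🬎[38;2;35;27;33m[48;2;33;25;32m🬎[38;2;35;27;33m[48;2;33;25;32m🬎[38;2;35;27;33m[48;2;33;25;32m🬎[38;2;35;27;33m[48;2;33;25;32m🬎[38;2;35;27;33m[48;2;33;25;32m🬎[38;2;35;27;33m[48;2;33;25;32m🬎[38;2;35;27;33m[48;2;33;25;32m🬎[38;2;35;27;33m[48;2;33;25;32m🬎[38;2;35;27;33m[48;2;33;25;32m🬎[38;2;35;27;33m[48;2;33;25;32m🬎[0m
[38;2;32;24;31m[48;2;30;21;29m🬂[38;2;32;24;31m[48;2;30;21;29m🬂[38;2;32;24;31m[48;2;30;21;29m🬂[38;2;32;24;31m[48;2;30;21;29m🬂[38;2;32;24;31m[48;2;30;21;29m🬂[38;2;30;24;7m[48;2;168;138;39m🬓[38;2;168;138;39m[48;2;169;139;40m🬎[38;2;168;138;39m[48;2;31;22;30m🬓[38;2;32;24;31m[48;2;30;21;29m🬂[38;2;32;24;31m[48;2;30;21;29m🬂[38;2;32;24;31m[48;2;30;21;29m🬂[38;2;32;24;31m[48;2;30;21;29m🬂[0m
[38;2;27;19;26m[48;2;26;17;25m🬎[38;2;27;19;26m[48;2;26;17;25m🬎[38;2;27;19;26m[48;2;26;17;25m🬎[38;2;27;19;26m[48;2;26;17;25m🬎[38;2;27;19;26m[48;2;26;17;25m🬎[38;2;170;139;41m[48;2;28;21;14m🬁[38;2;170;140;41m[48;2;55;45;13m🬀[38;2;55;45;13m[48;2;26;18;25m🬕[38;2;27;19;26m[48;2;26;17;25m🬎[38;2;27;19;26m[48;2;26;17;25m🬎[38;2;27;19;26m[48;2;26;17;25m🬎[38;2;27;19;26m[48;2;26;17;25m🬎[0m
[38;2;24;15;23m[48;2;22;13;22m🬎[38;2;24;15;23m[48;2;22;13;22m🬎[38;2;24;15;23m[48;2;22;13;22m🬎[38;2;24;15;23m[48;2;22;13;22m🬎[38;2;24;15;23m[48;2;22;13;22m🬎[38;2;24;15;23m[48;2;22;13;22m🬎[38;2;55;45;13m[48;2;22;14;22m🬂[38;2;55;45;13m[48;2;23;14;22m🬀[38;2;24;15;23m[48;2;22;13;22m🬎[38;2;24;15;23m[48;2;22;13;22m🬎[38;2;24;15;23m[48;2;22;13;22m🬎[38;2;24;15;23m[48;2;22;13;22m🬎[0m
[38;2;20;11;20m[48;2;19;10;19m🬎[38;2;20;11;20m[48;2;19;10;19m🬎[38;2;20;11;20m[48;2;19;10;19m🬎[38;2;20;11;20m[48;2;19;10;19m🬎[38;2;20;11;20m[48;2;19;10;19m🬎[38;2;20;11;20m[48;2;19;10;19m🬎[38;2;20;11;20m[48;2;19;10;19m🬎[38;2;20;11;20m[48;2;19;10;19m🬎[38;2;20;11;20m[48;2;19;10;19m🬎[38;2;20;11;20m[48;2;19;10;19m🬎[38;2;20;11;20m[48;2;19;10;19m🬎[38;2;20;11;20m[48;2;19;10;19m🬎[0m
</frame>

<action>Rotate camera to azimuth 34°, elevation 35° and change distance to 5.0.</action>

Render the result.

<frame>
[38;2;40;32;38m[48;2;37;29;35m🬂[38;2;40;32;38m[48;2;37;29;35m🬂[38;2;40;32;38m[48;2;37;29;35m🬂[38;2;40;32;38m[48;2;37;29;35m🬂[38;2;40;32;38m[48;2;37;29;35m🬂[38;2;40;32;38m[48;2;37;29;35m🬂[38;2;40;32;38m[48;2;37;29;35m🬂[38;2;40;32;38m[48;2;37;29;35m🬂[38;2;40;32;38m[48;2;37;29;35m🬂[38;2;40;32;38m[48;2;37;29;35m🬂[38;2;40;32;38m[48;2;37;29;35m🬂[38;2;40;32;38m[48;2;37;29;35m🬂[0m
[38;2;35;27;33m[48;2;33;25;32m🬎[38;2;35;27;33m[48;2;33;25;32m🬎[38;2;35;27;33m[48;2;33;25;32m🬎[38;2;35;27;33m[48;2;33;25;32m🬎[38;2;35;27;33m[48;2;33;25;32m🬎[38;2;35;27;33m[48;2;168;138;39m🬎[38;2;168;138;39m[48;2;35;26;33m🬏[38;2;35;27;33m[48;2;33;25;32m🬎[38;2;35;27;33m[48;2;33;25;32m🬎[38;2;35;27;33m[48;2;33;25;32m🬎[38;2;35;27;33m[48;2;33;25;32m🬎[38;2;35;27;33m[48;2;33;25;32m🬎[0m
[38;2;32;24;31m[48;2;30;21;29m🬂[38;2;32;24;31m[48;2;30;21;29m🬂[38;2;32;24;31m[48;2;30;21;29m🬂[38;2;32;24;31m[48;2;30;21;29m🬂[38;2;30;24;7m[48;2;168;138;39m🬺[38;2;168;138;39m[48;2;30;24;7m🬂[38;2;168;138;39m[48;2;30;24;7m🬎[38;2;168;138;39m[48;2;42;34;10m🬎[38;2;168;138;39m[48;2;40;31;23m🬀[38;2;32;24;31m[48;2;30;21;29m🬂[38;2;32;24;31m[48;2;30;21;29m🬂[38;2;32;24;31m[48;2;30;21;29m🬂[0m
[38;2;27;19;26m[48;2;26;17;25m🬎[38;2;27;19;26m[48;2;26;17;25m🬎[38;2;27;19;26m[48;2;26;17;25m🬎[38;2;27;19;26m[48;2;26;17;25m🬎[38;2;27;18;26m[48;2;30;24;7m▌[38;2;30;24;7m[48;2;30;24;7m [38;2;30;24;7m[48;2;30;24;7m [38;2;30;24;7m[48;2;55;45;13m▌[38;2;27;19;26m[48;2;26;17;25m🬎[38;2;27;19;26m[48;2;26;17;25m🬎[38;2;27;19;26m[48;2;26;17;25m🬎[38;2;27;19;26m[48;2;26;17;25m🬎[0m
[38;2;24;15;23m[48;2;22;13;22m🬎[38;2;24;15;23m[48;2;22;13;22m🬎[38;2;24;15;23m[48;2;22;13;22m🬎[38;2;24;15;23m[48;2;22;13;22m🬎[38;2;24;15;23m[48;2;22;13;22m🬎[38;2;30;24;7m[48;2;22;14;22m🬂[38;2;30;24;7m[48;2;22;13;22m🬎[38;2;55;45;13m[48;2;24;16;18m🬅[38;2;24;15;23m[48;2;22;13;22m🬎[38;2;24;15;23m[48;2;22;13;22m🬎[38;2;24;15;23m[48;2;22;13;22m🬎[38;2;24;15;23m[48;2;22;13;22m🬎[0m
[38;2;20;11;20m[48;2;19;10;19m🬎[38;2;20;11;20m[48;2;19;10;19m🬎[38;2;20;11;20m[48;2;19;10;19m🬎[38;2;20;11;20m[48;2;19;10;19m🬎[38;2;20;11;20m[48;2;19;10;19m🬎[38;2;20;11;20m[48;2;19;10;19m🬎[38;2;20;11;20m[48;2;19;10;19m🬎[38;2;20;11;20m[48;2;19;10;19m🬎[38;2;20;11;20m[48;2;19;10;19m🬎[38;2;20;11;20m[48;2;19;10;19m🬎[38;2;20;11;20m[48;2;19;10;19m🬎[38;2;20;11;20m[48;2;19;10;19m🬎[0m
</frame>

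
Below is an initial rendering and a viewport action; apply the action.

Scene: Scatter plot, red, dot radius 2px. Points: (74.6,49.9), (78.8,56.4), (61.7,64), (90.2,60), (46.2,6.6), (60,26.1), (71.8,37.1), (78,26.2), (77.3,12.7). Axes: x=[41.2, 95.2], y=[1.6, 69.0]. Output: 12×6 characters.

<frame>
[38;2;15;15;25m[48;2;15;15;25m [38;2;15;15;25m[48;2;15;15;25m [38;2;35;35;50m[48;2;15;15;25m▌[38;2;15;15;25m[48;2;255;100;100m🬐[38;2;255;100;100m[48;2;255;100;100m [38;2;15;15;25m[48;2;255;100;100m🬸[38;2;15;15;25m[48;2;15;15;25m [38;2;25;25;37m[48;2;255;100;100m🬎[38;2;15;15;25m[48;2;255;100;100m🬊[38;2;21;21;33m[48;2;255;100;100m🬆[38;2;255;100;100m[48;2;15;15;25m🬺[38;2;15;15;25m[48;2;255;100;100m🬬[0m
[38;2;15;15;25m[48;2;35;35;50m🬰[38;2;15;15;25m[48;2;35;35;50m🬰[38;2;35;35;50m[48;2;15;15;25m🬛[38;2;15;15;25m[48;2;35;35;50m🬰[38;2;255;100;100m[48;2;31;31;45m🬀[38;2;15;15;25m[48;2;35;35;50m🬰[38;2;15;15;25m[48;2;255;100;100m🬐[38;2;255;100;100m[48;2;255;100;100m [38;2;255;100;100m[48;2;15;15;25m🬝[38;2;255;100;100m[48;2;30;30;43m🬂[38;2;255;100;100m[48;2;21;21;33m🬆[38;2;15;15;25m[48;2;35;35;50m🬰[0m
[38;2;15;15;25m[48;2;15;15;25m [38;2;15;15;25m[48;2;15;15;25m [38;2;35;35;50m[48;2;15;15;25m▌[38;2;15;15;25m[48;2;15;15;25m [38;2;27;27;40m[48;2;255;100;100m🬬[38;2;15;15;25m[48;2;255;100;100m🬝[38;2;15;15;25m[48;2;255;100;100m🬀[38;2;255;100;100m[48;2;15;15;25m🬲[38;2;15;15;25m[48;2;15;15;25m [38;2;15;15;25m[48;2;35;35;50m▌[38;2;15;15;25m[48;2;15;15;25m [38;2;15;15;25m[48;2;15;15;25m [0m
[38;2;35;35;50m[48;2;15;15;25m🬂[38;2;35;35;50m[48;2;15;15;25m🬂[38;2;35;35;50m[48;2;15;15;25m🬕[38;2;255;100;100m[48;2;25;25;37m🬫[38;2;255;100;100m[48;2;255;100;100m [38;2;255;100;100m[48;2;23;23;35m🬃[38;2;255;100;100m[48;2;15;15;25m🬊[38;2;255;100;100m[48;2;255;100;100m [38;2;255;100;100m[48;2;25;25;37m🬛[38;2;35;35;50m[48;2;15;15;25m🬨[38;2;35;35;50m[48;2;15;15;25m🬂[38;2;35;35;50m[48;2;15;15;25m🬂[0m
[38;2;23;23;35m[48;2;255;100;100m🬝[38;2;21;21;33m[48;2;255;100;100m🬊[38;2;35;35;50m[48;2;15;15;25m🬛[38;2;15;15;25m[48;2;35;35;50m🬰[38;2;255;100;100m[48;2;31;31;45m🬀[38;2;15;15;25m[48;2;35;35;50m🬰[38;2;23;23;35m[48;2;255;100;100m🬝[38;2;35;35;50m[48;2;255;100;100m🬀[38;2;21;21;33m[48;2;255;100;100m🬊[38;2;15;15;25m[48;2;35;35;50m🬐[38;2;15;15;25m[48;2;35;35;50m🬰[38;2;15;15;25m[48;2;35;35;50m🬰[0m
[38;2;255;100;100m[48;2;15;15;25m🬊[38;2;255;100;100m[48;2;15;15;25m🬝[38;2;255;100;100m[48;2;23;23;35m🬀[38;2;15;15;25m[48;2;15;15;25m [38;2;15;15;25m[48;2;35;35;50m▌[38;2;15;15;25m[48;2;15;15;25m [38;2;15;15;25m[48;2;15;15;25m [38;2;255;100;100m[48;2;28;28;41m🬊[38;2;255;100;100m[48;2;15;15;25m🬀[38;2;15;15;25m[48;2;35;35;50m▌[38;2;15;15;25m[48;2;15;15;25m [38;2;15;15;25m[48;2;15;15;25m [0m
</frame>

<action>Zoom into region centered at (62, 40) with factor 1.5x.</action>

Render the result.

<frame>
[38;2;15;15;25m[48;2;15;15;25m [38;2;15;15;25m[48;2;15;15;25m [38;2;35;35;50m[48;2;15;15;25m▌[38;2;15;15;25m[48;2;15;15;25m [38;2;23;23;35m[48;2;255;100;100m🬺[38;2;255;100;100m[48;2;15;15;25m🬬[38;2;255;100;100m[48;2;15;15;25m🬆[38;2;35;35;50m[48;2;15;15;25m▌[38;2;15;15;25m[48;2;15;15;25m [38;2;23;23;35m[48;2;255;100;100m🬝[38;2;15;15;25m[48;2;255;100;100m🬆[38;2;255;100;100m[48;2;15;15;25m🬺[0m
[38;2;15;15;25m[48;2;35;35;50m🬰[38;2;15;15;25m[48;2;35;35;50m🬰[38;2;35;35;50m[48;2;15;15;25m🬛[38;2;15;15;25m[48;2;35;35;50m🬰[38;2;15;15;25m[48;2;35;35;50m🬐[38;2;15;15;25m[48;2;35;35;50m🬰[38;2;15;15;25m[48;2;35;35;50m🬰[38;2;35;35;50m[48;2;15;15;25m🬛[38;2;19;19;30m[48;2;255;100;100m🬴[38;2;255;100;100m[48;2;255;100;100m [38;2;255;100;100m[48;2;15;15;25m🬝[38;2;255;100;100m[48;2;21;21;33m🬆[0m
[38;2;15;15;25m[48;2;15;15;25m [38;2;15;15;25m[48;2;15;15;25m [38;2;35;35;50m[48;2;15;15;25m▌[38;2;15;15;25m[48;2;15;15;25m [38;2;15;15;25m[48;2;35;35;50m▌[38;2;15;15;25m[48;2;15;15;25m [38;2;15;15;25m[48;2;15;15;25m [38;2;35;35;50m[48;2;15;15;25m▌[38;2;15;15;25m[48;2;255;100;100m🬆[38;2;25;25;37m[48;2;255;100;100m🬪[38;2;15;15;25m[48;2;15;15;25m [38;2;15;15;25m[48;2;15;15;25m [0m
[38;2;35;35;50m[48;2;15;15;25m🬂[38;2;35;35;50m[48;2;15;15;25m🬂[38;2;35;35;50m[48;2;15;15;25m🬕[38;2;35;35;50m[48;2;15;15;25m🬂[38;2;35;35;50m[48;2;15;15;25m🬨[38;2;23;23;35m[48;2;255;100;100m🬬[38;2;35;35;50m[48;2;15;15;25m🬂[38;2;255;100;100m[48;2;27;27;40m🬁[38;2;255;100;100m[48;2;15;15;25m🬬[38;2;255;100;100m[48;2;28;28;41m🬆[38;2;23;23;35m[48;2;255;100;100m🬝[38;2;35;35;50m[48;2;15;15;25m🬂[0m
[38;2;15;15;25m[48;2;35;35;50m🬰[38;2;15;15;25m[48;2;35;35;50m🬰[38;2;35;35;50m[48;2;15;15;25m🬛[38;2;15;15;25m[48;2;35;35;50m🬰[38;2;15;15;25m[48;2;255;100;100m🬐[38;2;255;100;100m[48;2;255;100;100m [38;2;19;19;30m[48;2;255;100;100m🬸[38;2;35;35;50m[48;2;15;15;25m🬛[38;2;15;15;25m[48;2;35;35;50m🬰[38;2;27;27;40m[48;2;255;100;100m🬴[38;2;255;100;100m[48;2;255;100;100m [38;2;255;100;100m[48;2;15;15;25m🬛[0m
[38;2;15;15;25m[48;2;15;15;25m [38;2;15;15;25m[48;2;15;15;25m [38;2;35;35;50m[48;2;15;15;25m▌[38;2;15;15;25m[48;2;15;15;25m [38;2;15;15;25m[48;2;35;35;50m▌[38;2;255;100;100m[48;2;15;15;25m🬀[38;2;15;15;25m[48;2;15;15;25m [38;2;35;35;50m[48;2;15;15;25m▌[38;2;15;15;25m[48;2;15;15;25m [38;2;15;15;25m[48;2;35;35;50m▌[38;2;15;15;25m[48;2;255;100;100m🬺[38;2;15;15;25m[48;2;15;15;25m [0m
</frame>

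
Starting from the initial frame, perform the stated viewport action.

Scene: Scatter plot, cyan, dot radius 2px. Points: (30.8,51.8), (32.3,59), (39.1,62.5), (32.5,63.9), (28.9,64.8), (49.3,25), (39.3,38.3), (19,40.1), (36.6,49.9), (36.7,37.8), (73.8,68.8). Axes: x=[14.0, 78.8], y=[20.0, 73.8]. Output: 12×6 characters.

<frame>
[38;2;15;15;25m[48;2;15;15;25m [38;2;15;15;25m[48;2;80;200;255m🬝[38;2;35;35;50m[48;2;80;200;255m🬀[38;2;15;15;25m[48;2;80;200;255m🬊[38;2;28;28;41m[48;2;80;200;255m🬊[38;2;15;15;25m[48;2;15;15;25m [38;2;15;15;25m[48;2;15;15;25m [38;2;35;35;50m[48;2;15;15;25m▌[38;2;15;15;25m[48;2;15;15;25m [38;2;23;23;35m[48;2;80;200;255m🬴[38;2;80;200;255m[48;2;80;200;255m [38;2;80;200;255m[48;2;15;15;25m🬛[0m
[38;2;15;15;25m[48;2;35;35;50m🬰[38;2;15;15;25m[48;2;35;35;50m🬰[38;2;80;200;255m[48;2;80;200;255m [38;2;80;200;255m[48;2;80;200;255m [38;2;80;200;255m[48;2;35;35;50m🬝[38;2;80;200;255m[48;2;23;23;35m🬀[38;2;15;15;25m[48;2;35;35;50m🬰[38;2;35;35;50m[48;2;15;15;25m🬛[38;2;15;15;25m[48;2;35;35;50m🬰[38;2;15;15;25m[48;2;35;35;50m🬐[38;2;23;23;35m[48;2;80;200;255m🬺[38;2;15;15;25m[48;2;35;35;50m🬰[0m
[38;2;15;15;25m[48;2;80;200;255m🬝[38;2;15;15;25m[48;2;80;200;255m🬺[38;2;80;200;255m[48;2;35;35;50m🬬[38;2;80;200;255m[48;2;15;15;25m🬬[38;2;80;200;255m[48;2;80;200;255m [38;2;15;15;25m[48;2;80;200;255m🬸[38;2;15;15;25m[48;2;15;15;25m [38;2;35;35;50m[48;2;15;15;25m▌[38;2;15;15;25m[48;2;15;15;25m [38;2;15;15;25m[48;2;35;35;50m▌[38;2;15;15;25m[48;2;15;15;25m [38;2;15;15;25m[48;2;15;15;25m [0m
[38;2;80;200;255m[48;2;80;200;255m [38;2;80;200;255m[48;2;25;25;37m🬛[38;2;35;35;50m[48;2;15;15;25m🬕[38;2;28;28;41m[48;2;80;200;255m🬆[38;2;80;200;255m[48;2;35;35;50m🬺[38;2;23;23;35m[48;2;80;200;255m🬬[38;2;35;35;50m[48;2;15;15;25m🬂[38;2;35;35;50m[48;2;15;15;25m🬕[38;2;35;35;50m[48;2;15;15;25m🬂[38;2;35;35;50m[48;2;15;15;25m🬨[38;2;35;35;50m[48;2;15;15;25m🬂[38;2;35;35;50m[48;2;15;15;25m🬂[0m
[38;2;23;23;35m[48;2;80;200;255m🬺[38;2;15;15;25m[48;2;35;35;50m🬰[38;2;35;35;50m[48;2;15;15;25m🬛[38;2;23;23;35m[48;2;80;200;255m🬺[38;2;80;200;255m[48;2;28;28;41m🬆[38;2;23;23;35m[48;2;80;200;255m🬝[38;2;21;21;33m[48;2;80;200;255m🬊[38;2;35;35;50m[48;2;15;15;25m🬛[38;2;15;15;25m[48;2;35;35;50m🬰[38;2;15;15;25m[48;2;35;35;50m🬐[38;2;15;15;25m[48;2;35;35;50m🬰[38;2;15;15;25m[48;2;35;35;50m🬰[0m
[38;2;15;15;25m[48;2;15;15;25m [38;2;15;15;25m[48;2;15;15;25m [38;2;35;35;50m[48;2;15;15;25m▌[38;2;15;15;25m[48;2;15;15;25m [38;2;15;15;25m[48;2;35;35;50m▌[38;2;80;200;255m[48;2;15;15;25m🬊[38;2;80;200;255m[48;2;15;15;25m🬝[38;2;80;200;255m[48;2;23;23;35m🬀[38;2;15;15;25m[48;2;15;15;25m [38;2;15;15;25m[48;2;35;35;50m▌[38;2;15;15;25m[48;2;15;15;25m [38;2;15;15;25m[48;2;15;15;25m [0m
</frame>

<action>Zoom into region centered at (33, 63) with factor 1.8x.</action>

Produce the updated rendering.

<frame>
[38;2;15;15;25m[48;2;15;15;25m [38;2;15;15;25m[48;2;15;15;25m [38;2;35;35;50m[48;2;15;15;25m▌[38;2;15;15;25m[48;2;15;15;25m [38;2;15;15;25m[48;2;35;35;50m▌[38;2;15;15;25m[48;2;15;15;25m [38;2;15;15;25m[48;2;15;15;25m [38;2;35;35;50m[48;2;15;15;25m▌[38;2;15;15;25m[48;2;15;15;25m [38;2;15;15;25m[48;2;35;35;50m▌[38;2;15;15;25m[48;2;15;15;25m [38;2;15;15;25m[48;2;15;15;25m [0m
[38;2;15;15;25m[48;2;35;35;50m🬰[38;2;15;15;25m[48;2;35;35;50m🬰[38;2;35;35;50m[48;2;15;15;25m🬛[38;2;15;15;25m[48;2;35;35;50m🬰[38;2;31;31;45m[48;2;80;200;255m🬬[38;2;23;23;35m[48;2;80;200;255m🬝[38;2;15;15;25m[48;2;35;35;50m🬰[38;2;35;35;50m[48;2;15;15;25m🬛[38;2;15;15;25m[48;2;35;35;50m🬰[38;2;15;15;25m[48;2;35;35;50m🬐[38;2;15;15;25m[48;2;35;35;50m🬰[38;2;15;15;25m[48;2;35;35;50m🬰[0m
[38;2;15;15;25m[48;2;15;15;25m [38;2;15;15;25m[48;2;15;15;25m [38;2;35;35;50m[48;2;15;15;25m▌[38;2;15;15;25m[48;2;80;200;255m🬐[38;2;80;200;255m[48;2;80;200;255m [38;2;80;200;255m[48;2;80;200;255m [38;2;80;200;255m[48;2;15;15;25m🬺[38;2;35;35;50m[48;2;80;200;255m🬀[38;2;15;15;25m[48;2;80;200;255m🬊[38;2;15;15;25m[48;2;35;35;50m▌[38;2;15;15;25m[48;2;15;15;25m [38;2;15;15;25m[48;2;15;15;25m [0m
[38;2;35;35;50m[48;2;15;15;25m🬂[38;2;35;35;50m[48;2;15;15;25m🬂[38;2;35;35;50m[48;2;15;15;25m🬕[38;2;35;35;50m[48;2;15;15;25m🬂[38;2;80;200;255m[48;2;25;25;37m🬈[38;2;80;200;255m[48;2;80;200;255m [38;2;80;200;255m[48;2;25;25;37m🬛[38;2;80;200;255m[48;2;28;28;41m🬊[38;2;80;200;255m[48;2;19;19;30m🬀[38;2;35;35;50m[48;2;15;15;25m🬨[38;2;35;35;50m[48;2;15;15;25m🬂[38;2;35;35;50m[48;2;15;15;25m🬂[0m
[38;2;15;15;25m[48;2;35;35;50m🬰[38;2;15;15;25m[48;2;35;35;50m🬰[38;2;35;35;50m[48;2;15;15;25m🬛[38;2;15;15;25m[48;2;35;35;50m🬰[38;2;28;28;41m[48;2;80;200;255m🬆[38;2;80;200;255m[48;2;80;200;255m [38;2;21;21;33m[48;2;80;200;255m🬆[38;2;27;27;40m[48;2;80;200;255m🬬[38;2;15;15;25m[48;2;35;35;50m🬰[38;2;15;15;25m[48;2;35;35;50m🬐[38;2;15;15;25m[48;2;35;35;50m🬰[38;2;15;15;25m[48;2;35;35;50m🬰[0m
[38;2;15;15;25m[48;2;15;15;25m [38;2;15;15;25m[48;2;15;15;25m [38;2;35;35;50m[48;2;15;15;25m▌[38;2;15;15;25m[48;2;15;15;25m [38;2;23;23;35m[48;2;80;200;255m🬺[38;2;80;200;255m[48;2;15;15;25m🬆[38;2;80;200;255m[48;2;15;15;25m🬬[38;2;80;200;255m[48;2;21;21;33m🬆[38;2;15;15;25m[48;2;15;15;25m [38;2;15;15;25m[48;2;35;35;50m▌[38;2;15;15;25m[48;2;15;15;25m [38;2;15;15;25m[48;2;15;15;25m [0m
</frame>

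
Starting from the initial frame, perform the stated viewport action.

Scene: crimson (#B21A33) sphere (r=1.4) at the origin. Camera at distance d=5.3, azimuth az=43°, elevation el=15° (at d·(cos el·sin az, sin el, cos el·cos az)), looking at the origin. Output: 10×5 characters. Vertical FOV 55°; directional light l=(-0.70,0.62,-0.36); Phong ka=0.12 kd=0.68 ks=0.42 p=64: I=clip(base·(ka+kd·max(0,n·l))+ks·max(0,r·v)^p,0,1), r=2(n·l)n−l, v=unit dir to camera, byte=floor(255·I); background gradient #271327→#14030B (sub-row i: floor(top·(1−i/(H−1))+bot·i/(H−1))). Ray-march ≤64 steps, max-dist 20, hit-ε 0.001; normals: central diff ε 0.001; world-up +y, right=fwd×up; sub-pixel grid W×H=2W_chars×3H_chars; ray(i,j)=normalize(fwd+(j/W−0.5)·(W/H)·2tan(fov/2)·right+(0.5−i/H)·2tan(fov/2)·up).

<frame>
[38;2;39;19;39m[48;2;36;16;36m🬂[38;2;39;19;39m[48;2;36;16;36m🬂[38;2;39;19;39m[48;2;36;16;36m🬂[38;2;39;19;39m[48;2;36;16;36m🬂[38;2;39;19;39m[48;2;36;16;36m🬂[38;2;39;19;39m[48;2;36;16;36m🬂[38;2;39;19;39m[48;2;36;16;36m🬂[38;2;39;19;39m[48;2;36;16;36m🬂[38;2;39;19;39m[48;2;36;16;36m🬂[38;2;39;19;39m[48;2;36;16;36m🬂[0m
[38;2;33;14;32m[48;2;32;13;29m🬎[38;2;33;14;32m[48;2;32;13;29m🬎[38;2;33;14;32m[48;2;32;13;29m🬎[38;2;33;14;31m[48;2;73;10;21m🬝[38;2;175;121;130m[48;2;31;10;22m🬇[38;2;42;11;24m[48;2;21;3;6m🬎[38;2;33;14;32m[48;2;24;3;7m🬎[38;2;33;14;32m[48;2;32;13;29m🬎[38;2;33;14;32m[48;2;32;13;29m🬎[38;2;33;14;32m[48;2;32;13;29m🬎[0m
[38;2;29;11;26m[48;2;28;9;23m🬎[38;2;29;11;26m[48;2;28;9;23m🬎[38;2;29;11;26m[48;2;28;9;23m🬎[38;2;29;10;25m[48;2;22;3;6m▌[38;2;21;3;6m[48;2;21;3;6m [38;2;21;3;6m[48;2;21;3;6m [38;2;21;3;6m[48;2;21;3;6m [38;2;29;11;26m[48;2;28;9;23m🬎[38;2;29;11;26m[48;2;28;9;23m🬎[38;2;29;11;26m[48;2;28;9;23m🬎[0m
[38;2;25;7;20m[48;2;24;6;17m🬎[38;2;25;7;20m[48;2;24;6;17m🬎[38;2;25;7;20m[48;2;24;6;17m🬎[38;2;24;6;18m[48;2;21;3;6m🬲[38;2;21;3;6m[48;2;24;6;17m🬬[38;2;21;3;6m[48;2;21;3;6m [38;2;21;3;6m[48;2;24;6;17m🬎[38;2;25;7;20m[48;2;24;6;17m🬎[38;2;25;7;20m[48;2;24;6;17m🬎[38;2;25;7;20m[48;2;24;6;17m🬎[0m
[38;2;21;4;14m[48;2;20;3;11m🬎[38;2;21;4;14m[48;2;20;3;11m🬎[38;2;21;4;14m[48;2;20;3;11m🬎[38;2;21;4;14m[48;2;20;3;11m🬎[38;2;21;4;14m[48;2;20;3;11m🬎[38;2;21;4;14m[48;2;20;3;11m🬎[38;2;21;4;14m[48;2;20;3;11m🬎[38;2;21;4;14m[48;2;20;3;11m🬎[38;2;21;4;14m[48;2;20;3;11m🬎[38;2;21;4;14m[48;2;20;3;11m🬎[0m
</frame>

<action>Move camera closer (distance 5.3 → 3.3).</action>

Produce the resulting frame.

<frame>
[38;2;39;19;39m[48;2;36;16;36m🬂[38;2;39;19;39m[48;2;36;16;36m🬂[38;2;39;19;39m[48;2;36;16;36m🬂[38;2;37;17;37m[48;2;82;42;49m🬝[38;2;97;45;53m[48;2;36;13;26m🬇[38;2;49;16;29m[48;2;22;3;6m🬎[38;2;38;18;38m[48;2;22;3;6m🬎[38;2;39;19;39m[48;2;36;16;36m🬂[38;2;39;19;39m[48;2;36;16;36m🬂[38;2;39;19;39m[48;2;36;16;36m🬂[0m
[38;2;33;14;32m[48;2;32;13;29m🬎[38;2;33;14;32m[48;2;32;13;29m🬎[38;2;64;9;18m[48;2;29;8;17m🬁[38;2;35;5;10m[48;2;21;3;6m🬀[38;2;21;3;6m[48;2;21;3;6m [38;2;21;3;6m[48;2;21;3;6m [38;2;21;3;6m[48;2;21;3;6m [38;2;21;3;6m[48;2;22;3;6m🬺[38;2;33;14;31m[48;2;21;3;6m🬬[38;2;33;14;32m[48;2;32;13;29m🬎[0m
[38;2;29;11;26m[48;2;28;9;23m🬎[38;2;29;11;26m[48;2;28;9;23m🬎[38;2;21;3;6m[48;2;21;3;6m [38;2;21;3;6m[48;2;21;3;6m [38;2;21;3;6m[48;2;21;3;6m [38;2;21;3;6m[48;2;21;3;6m [38;2;21;3;6m[48;2;21;3;6m [38;2;21;3;6m[48;2;21;3;6m [38;2;21;3;6m[48;2;29;10;25m▌[38;2;29;11;26m[48;2;28;9;23m🬎[0m
[38;2;25;7;20m[48;2;24;6;17m🬎[38;2;25;7;20m[48;2;24;6;17m🬎[38;2;21;3;6m[48;2;24;6;17m🬬[38;2;21;3;6m[48;2;21;3;6m [38;2;21;3;6m[48;2;21;3;6m [38;2;21;3;6m[48;2;21;3;6m [38;2;21;3;6m[48;2;21;3;6m [38;2;21;3;6m[48;2;21;3;6m [38;2;21;3;6m[48;2;24;6;18m🬄[38;2;25;7;20m[48;2;24;6;17m🬎[0m
[38;2;21;4;14m[48;2;20;3;11m🬎[38;2;21;4;14m[48;2;20;3;11m🬎[38;2;20;3;12m[48;2;21;3;6m🬺[38;2;21;3;6m[48;2;20;3;11m🬊[38;2;21;3;6m[48;2;20;3;11m🬬[38;2;21;3;6m[48;2;21;3;6m [38;2;21;3;6m[48;2;20;3;11m🬎[38;2;21;3;6m[48;2;20;3;12m🬂[38;2;21;4;14m[48;2;20;3;11m🬎[38;2;21;4;14m[48;2;20;3;11m🬎[0m
</frame>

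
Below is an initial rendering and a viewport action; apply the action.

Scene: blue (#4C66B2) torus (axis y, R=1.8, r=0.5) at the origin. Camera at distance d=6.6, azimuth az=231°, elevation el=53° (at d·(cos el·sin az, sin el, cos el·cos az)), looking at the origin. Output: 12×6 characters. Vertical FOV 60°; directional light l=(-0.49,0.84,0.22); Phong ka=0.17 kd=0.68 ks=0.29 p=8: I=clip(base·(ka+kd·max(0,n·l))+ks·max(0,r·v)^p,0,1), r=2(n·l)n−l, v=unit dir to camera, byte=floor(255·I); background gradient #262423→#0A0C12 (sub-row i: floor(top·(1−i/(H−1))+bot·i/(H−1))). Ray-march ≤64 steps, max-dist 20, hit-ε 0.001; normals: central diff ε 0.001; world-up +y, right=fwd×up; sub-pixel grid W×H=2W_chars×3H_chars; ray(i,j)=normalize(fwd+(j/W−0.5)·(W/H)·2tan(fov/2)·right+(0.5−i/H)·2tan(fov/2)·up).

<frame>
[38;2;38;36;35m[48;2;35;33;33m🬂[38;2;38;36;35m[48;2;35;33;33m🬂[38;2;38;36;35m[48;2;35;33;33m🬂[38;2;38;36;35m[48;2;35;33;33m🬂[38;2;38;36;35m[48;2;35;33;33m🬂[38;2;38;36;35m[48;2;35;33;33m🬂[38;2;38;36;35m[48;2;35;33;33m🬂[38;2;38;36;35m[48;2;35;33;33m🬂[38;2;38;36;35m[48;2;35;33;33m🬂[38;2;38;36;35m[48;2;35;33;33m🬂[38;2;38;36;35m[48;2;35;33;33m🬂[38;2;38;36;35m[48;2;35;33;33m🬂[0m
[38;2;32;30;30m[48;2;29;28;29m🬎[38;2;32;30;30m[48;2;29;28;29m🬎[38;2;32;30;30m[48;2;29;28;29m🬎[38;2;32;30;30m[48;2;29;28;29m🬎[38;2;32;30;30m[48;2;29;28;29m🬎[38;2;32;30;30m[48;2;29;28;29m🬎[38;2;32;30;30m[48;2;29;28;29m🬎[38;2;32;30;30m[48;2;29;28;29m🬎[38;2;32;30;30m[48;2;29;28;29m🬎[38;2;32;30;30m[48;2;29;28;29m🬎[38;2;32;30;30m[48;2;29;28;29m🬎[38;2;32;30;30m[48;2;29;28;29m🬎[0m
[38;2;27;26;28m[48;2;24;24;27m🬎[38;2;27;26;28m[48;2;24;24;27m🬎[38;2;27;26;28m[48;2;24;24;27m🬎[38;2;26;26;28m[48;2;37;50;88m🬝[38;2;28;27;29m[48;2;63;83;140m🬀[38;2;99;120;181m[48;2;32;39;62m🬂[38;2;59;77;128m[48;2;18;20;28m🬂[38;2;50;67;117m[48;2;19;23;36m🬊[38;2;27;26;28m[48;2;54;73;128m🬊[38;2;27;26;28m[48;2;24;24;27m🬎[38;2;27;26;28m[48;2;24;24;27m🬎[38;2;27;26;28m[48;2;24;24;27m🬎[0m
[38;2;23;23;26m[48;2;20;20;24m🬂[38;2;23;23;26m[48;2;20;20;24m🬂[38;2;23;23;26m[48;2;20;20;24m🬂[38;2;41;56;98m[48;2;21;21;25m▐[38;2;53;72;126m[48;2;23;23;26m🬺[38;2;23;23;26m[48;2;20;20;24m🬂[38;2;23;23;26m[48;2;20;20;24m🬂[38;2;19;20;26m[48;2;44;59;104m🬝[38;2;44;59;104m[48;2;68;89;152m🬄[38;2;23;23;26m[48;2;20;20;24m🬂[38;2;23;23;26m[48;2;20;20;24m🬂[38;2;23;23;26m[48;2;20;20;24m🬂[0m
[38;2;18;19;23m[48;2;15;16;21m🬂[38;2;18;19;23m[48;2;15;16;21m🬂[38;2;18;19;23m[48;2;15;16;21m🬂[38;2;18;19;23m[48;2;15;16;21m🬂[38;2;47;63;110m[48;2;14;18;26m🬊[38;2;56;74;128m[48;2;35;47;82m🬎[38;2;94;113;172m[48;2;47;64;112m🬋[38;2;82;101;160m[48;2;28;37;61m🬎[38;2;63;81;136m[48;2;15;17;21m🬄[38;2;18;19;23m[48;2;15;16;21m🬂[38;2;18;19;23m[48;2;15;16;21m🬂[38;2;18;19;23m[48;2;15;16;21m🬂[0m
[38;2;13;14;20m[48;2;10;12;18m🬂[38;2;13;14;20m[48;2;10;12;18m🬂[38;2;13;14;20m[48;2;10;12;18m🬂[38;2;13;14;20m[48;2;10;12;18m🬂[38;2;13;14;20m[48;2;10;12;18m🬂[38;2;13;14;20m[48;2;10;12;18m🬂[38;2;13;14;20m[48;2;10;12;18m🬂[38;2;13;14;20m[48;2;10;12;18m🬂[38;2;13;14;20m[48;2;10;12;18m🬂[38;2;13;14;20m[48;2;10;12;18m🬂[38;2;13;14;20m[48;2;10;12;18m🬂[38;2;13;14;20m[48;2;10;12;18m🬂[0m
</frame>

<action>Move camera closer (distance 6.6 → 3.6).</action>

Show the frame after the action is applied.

<frame>
[38;2;38;36;35m[48;2;35;33;33m🬂[38;2;38;36;35m[48;2;35;33;33m🬂[38;2;38;36;35m[48;2;35;33;33m🬂[38;2;38;36;35m[48;2;35;33;33m🬂[38;2;38;36;35m[48;2;35;33;33m🬂[38;2;38;36;35m[48;2;35;33;33m🬂[38;2;38;36;35m[48;2;35;33;33m🬂[38;2;38;36;35m[48;2;35;33;33m🬂[38;2;38;36;35m[48;2;35;33;33m🬂[38;2;38;36;35m[48;2;35;33;33m🬂[38;2;38;36;35m[48;2;35;33;33m🬂[38;2;38;36;35m[48;2;35;33;33m🬂[0m
[38;2;32;30;30m[48;2;29;28;29m🬎[38;2;32;30;30m[48;2;29;28;29m🬎[38;2;31;30;30m[48;2;53;72;125m🬝[38;2;36;40;55m[48;2;73;95;156m🬆[38;2;43;52;79m[48;2;90;110;171m🬂[38;2;104;123;180m[48;2;51;68;120m🬋[38;2;58;76;130m[48;2;31;42;74m🬎[38;2;53;71;122m[48;2;30;40;70m🬎[38;2;33;36;48m[48;2;49;67;116m🬒[38;2;55;74;129m[48;2;32;30;30m🬱[38;2;32;30;30m[48;2;29;28;29m🬎[38;2;32;30;30m[48;2;29;28;29m🬎[0m
[38;2;27;26;28m[48;2;24;24;27m🬎[38;2;27;26;28m[48;2;46;62;109m🬆[38;2;53;72;125m[48;2;63;84;146m🬀[38;2;66;87;147m[48;2;41;55;97m🬕[38;2;45;60;105m[48;2;25;27;36m🬂[38;2;19;25;44m[48;2;25;25;27m🬀[38;2;27;26;28m[48;2;24;24;27m🬎[38;2;12;17;30m[48;2;25;25;27m🬂[38;2;25;34;60m[48;2;15;19;30m🬁[38;2;41;55;96m[48;2;21;29;51m🬊[38;2;28;27;29m[48;2;54;73;127m🬁[38;2;62;84;147m[48;2;26;26;28m🬏[0m
[38;2;21;21;25m[48;2;28;38;67m🬝[38;2;48;65;114m[48;2;57;77;135m▌[38;2;59;80;140m[48;2;55;75;131m🬕[38;2;45;60;105m[48;2;21;21;25m▌[38;2;23;23;26m[48;2;20;20;24m🬂[38;2;23;23;26m[48;2;20;20;24m🬂[38;2;23;23;26m[48;2;20;20;24m🬂[38;2;23;23;26m[48;2;20;20;24m🬂[38;2;23;23;26m[48;2;20;20;24m🬂[38;2;12;17;30m[48;2;25;34;59m▌[38;2;41;55;97m[48;2;57;76;130m▌[38;2;22;22;25m[48;2;64;85;147m🬉[0m
[38;2;28;39;68m[48;2;15;17;21m🬉[38;2;54;72;127m[48;2;46;63;110m▐[38;2;57;77;135m[48;2;56;75;131m🬄[38;2;18;19;23m[48;2;49;66;116m🬁[38;2;17;18;22m[48;2;35;47;82m🬎[38;2;18;19;23m[48;2;15;16;21m🬂[38;2;18;19;23m[48;2;15;16;21m🬂[38;2;16;17;22m[48;2;12;17;30m🬝[38;2;17;19;27m[48;2;32;42;75m🬎[38;2;29;39;69m[48;2;47;63;110m🬆[38;2;58;75;128m[48;2;86;107;166m🬆[38;2;66;87;150m[48;2;14;16;21m🬝[0m
[38;2;13;14;20m[48;2;10;12;18m🬂[38;2;39;53;94m[48;2;10;12;18m🬬[38;2;54;72;126m[48;2;49;66;115m🬨[38;2;54;73;127m[48;2;56;75;131m🬑[38;2;49;66;115m[48;2;56;76;131m🬂[38;2;39;53;93m[48;2;54;73;126m🬂[38;2;34;45;80m[48;2;54;72;123m🬂[38;2;43;58;102m[48;2;72;91;147m🬎[38;2;54;71;121m[48;2;111;131;190m🬎[38;2;71;90;144m[48;2;114;134;195m🬂[38;2;105;126;188m[48;2;68;90;152m🬄[38;2;60;81;142m[48;2;11;12;18m🬄[0m
</frame>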